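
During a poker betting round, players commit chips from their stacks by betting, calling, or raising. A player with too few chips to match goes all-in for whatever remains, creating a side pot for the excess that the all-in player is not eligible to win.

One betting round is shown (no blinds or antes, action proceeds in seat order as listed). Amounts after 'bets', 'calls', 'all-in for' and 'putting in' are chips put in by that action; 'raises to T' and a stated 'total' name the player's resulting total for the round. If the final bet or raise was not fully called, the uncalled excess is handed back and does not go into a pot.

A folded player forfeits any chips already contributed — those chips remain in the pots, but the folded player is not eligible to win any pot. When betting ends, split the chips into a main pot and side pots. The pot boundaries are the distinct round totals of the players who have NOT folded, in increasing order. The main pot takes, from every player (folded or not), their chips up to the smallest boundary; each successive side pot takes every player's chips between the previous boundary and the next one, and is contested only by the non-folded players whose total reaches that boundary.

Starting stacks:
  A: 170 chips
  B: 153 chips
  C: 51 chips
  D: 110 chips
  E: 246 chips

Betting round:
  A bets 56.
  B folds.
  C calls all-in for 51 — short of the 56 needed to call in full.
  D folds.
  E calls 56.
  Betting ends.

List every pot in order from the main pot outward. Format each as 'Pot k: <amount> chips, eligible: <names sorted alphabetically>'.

Pot 1: 153 chips, eligible: A, C, E
Pot 2: 10 chips, eligible: A, E

Derivation:
Contributions: A=56, C=51, E=56
Folded: B, D
Pot levels (distinct totals of non-folded players): 51, 56
Layer 1-51: 51 each from A, C, E = 51*3 = 153 chips; eligible A, C, E
Layer 52-56: 5 each from A, E = 5*2 = 10 chips; eligible A, E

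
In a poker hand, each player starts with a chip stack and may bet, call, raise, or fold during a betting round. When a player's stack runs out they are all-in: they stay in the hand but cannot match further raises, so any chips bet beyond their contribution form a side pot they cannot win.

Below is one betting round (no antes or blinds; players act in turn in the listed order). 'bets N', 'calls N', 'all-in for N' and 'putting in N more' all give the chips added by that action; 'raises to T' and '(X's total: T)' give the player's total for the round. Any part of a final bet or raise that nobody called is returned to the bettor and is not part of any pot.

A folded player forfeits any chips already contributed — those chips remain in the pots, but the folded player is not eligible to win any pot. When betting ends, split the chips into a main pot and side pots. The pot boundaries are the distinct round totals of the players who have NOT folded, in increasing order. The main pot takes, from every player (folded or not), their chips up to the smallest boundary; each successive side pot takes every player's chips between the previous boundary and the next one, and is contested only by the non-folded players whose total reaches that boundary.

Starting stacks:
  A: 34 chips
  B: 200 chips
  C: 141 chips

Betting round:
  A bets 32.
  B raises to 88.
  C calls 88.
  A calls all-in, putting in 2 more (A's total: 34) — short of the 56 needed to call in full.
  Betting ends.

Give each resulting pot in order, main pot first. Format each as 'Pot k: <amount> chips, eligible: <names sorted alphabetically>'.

Pot 1: 102 chips, eligible: A, B, C
Pot 2: 108 chips, eligible: B, C

Derivation:
Contributions: A=34, B=88, C=88
Pot levels (distinct totals of non-folded players): 34, 88
Layer 1-34: 34 each from A, B, C = 34*3 = 102 chips; eligible A, B, C
Layer 35-88: 54 each from B, C = 54*2 = 108 chips; eligible B, C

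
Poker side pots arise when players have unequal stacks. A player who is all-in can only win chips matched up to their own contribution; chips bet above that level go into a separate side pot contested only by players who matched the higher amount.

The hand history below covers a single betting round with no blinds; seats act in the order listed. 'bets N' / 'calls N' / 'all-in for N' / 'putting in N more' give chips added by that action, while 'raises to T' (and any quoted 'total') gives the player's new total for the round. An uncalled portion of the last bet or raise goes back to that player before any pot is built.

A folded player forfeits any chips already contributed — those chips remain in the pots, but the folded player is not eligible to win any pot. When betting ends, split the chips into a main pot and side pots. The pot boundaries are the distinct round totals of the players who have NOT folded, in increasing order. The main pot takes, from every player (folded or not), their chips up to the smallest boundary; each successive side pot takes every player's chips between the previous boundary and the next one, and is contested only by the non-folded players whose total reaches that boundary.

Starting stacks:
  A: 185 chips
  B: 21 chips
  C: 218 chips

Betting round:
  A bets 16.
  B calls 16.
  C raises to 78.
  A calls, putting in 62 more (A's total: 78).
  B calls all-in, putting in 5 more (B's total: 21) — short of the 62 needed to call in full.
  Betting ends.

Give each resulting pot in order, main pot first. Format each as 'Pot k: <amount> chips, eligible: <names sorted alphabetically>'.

Pot 1: 63 chips, eligible: A, B, C
Pot 2: 114 chips, eligible: A, C

Derivation:
Contributions: A=78, B=21, C=78
Pot levels (distinct totals of non-folded players): 21, 78
Layer 1-21: 21 each from A, B, C = 21*3 = 63 chips; eligible A, B, C
Layer 22-78: 57 each from A, C = 57*2 = 114 chips; eligible A, C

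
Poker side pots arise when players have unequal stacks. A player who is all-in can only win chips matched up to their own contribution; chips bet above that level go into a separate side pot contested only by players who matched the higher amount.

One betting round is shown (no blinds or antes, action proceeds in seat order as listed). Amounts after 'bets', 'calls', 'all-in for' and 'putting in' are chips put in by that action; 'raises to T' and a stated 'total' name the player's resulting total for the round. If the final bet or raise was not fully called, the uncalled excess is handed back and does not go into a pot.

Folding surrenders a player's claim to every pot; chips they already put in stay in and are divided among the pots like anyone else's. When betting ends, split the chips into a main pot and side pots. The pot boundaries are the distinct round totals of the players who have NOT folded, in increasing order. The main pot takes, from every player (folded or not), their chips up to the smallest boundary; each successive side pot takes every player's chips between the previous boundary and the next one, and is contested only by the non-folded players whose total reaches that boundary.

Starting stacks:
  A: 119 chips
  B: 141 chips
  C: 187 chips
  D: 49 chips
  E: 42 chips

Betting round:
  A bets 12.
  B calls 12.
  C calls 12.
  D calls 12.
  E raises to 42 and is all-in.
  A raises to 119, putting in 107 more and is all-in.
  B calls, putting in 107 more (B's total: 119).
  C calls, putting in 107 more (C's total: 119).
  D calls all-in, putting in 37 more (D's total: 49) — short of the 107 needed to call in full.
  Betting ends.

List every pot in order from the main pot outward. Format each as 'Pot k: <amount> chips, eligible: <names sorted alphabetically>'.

Pot 1: 210 chips, eligible: A, B, C, D, E
Pot 2: 28 chips, eligible: A, B, C, D
Pot 3: 210 chips, eligible: A, B, C

Derivation:
Contributions: A=119, B=119, C=119, D=49, E=42
Pot levels (distinct totals of non-folded players): 42, 49, 119
Layer 1-42: 42 each from A, B, C, D, E = 42*5 = 210 chips; eligible A, B, C, D, E
Layer 43-49: 7 each from A, B, C, D = 7*4 = 28 chips; eligible A, B, C, D
Layer 50-119: 70 each from A, B, C = 70*3 = 210 chips; eligible A, B, C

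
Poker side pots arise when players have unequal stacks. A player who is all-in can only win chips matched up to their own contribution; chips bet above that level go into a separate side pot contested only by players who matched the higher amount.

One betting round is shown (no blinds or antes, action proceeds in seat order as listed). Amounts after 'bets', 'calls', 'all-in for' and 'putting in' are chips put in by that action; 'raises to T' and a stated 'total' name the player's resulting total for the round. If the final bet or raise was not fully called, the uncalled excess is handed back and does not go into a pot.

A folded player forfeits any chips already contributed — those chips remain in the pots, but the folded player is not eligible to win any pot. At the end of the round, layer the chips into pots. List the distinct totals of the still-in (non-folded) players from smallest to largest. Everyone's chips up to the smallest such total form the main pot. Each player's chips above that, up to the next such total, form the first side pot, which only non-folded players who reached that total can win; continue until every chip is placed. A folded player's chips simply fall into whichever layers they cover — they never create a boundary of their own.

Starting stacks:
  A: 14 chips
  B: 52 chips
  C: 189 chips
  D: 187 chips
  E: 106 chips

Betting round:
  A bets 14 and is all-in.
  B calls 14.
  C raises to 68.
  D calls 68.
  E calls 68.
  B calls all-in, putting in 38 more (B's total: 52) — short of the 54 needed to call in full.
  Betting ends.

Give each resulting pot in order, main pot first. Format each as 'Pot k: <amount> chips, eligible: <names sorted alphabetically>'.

Pot 1: 70 chips, eligible: A, B, C, D, E
Pot 2: 152 chips, eligible: B, C, D, E
Pot 3: 48 chips, eligible: C, D, E

Derivation:
Contributions: A=14, B=52, C=68, D=68, E=68
Pot levels (distinct totals of non-folded players): 14, 52, 68
Layer 1-14: 14 each from A, B, C, D, E = 14*5 = 70 chips; eligible A, B, C, D, E
Layer 15-52: 38 each from B, C, D, E = 38*4 = 152 chips; eligible B, C, D, E
Layer 53-68: 16 each from C, D, E = 16*3 = 48 chips; eligible C, D, E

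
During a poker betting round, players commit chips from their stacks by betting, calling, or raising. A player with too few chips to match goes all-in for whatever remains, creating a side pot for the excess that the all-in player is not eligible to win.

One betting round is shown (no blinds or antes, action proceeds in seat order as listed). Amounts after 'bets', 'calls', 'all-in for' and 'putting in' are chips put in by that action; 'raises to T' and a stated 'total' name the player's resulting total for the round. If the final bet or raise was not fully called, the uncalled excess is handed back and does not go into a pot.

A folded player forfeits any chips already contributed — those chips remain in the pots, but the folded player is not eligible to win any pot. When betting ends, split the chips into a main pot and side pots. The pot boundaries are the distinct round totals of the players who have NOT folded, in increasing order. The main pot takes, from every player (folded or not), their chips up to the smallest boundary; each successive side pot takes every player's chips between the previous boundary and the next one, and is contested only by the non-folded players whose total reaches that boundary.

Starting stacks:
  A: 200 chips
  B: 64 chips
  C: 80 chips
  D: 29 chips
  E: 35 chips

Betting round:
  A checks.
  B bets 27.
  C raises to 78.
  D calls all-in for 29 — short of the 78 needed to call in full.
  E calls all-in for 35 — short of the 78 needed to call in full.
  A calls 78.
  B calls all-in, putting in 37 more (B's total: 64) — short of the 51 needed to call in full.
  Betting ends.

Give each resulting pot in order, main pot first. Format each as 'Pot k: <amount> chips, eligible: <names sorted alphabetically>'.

Contributions: A=78, B=64, C=78, D=29, E=35
Pot levels (distinct totals of non-folded players): 29, 35, 64, 78
Layer 1-29: 29 each from A, B, C, D, E = 29*5 = 145 chips; eligible A, B, C, D, E
Layer 30-35: 6 each from A, B, C, E = 6*4 = 24 chips; eligible A, B, C, E
Layer 36-64: 29 each from A, B, C = 29*3 = 87 chips; eligible A, B, C
Layer 65-78: 14 each from A, C = 14*2 = 28 chips; eligible A, C

Pot 1: 145 chips, eligible: A, B, C, D, E
Pot 2: 24 chips, eligible: A, B, C, E
Pot 3: 87 chips, eligible: A, B, C
Pot 4: 28 chips, eligible: A, C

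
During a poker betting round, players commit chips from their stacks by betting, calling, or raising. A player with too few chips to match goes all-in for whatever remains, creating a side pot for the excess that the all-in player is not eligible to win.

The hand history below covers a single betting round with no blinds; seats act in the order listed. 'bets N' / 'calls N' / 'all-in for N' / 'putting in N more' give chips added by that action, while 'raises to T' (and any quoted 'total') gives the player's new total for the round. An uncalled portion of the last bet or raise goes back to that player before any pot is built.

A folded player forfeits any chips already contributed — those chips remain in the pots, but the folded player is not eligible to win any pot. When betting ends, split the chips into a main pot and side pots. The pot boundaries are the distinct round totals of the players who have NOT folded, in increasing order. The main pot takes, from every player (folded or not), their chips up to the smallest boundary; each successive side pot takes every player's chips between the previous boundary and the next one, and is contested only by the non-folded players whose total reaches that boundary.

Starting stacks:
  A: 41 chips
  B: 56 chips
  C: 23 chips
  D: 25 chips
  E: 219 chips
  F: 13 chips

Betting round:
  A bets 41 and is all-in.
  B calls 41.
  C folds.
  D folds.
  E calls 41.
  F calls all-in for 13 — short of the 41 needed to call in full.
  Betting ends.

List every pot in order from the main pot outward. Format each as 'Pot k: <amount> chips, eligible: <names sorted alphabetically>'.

Contributions: A=41, B=41, E=41, F=13
Folded: C, D
Pot levels (distinct totals of non-folded players): 13, 41
Layer 1-13: 13 each from A, B, E, F = 13*4 = 52 chips; eligible A, B, E, F
Layer 14-41: 28 each from A, B, E = 28*3 = 84 chips; eligible A, B, E

Pot 1: 52 chips, eligible: A, B, E, F
Pot 2: 84 chips, eligible: A, B, E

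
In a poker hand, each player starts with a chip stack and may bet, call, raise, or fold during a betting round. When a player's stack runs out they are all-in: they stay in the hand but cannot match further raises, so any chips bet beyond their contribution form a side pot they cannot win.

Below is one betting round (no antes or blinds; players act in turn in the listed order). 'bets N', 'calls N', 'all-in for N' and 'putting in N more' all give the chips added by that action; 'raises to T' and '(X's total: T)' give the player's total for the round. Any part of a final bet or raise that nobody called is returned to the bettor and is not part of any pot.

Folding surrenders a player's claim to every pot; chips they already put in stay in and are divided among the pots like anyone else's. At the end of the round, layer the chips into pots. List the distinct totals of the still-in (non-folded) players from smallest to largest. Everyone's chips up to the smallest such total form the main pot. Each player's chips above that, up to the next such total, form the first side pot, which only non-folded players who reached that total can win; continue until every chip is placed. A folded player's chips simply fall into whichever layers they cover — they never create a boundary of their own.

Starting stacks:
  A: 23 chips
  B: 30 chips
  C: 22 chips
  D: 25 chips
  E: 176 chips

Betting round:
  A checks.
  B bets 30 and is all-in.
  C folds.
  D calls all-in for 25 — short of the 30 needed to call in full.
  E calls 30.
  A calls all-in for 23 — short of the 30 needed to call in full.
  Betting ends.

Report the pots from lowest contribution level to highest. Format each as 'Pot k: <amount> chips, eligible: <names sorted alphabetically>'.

Contributions: A=23, B=30, D=25, E=30
Folded: C
Pot levels (distinct totals of non-folded players): 23, 25, 30
Layer 1-23: 23 each from A, B, D, E = 23*4 = 92 chips; eligible A, B, D, E
Layer 24-25: 2 each from B, D, E = 2*3 = 6 chips; eligible B, D, E
Layer 26-30: 5 each from B, E = 5*2 = 10 chips; eligible B, E

Pot 1: 92 chips, eligible: A, B, D, E
Pot 2: 6 chips, eligible: B, D, E
Pot 3: 10 chips, eligible: B, E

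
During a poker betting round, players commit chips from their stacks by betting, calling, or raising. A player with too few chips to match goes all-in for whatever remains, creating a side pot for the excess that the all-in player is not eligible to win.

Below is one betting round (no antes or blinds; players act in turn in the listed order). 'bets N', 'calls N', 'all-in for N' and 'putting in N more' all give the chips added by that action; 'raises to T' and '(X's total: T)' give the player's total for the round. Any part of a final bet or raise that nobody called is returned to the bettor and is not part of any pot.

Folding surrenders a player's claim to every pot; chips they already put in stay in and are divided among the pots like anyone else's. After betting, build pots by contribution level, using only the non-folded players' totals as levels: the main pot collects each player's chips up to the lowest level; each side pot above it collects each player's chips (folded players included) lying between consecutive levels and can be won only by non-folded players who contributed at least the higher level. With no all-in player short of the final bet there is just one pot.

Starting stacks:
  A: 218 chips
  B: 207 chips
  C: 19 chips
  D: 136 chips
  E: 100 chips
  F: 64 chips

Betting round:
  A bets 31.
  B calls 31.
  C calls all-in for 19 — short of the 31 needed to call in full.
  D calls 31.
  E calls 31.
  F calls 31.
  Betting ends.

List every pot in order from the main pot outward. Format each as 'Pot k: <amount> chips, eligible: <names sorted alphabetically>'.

Pot 1: 114 chips, eligible: A, B, C, D, E, F
Pot 2: 60 chips, eligible: A, B, D, E, F

Derivation:
Contributions: A=31, B=31, C=19, D=31, E=31, F=31
Pot levels (distinct totals of non-folded players): 19, 31
Layer 1-19: 19 each from A, B, C, D, E, F = 19*6 = 114 chips; eligible A, B, C, D, E, F
Layer 20-31: 12 each from A, B, D, E, F = 12*5 = 60 chips; eligible A, B, D, E, F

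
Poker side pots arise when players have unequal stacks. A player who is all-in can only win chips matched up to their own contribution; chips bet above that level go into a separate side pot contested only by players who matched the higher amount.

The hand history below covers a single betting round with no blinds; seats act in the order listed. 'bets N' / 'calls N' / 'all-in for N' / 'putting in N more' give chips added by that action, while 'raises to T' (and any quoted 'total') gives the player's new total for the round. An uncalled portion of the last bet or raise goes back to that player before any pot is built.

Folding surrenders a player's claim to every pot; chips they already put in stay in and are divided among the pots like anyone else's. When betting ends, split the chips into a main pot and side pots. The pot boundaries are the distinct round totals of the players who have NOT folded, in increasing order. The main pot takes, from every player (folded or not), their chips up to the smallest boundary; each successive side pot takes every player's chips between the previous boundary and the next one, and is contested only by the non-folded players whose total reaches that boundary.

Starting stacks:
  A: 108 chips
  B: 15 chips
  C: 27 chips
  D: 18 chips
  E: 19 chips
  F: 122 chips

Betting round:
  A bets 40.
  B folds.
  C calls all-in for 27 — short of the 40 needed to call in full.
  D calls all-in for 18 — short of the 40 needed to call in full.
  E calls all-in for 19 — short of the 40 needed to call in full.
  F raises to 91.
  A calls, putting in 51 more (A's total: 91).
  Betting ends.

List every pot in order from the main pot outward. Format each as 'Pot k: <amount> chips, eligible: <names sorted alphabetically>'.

Pot 1: 90 chips, eligible: A, C, D, E, F
Pot 2: 4 chips, eligible: A, C, E, F
Pot 3: 24 chips, eligible: A, C, F
Pot 4: 128 chips, eligible: A, F

Derivation:
Contributions: A=91, C=27, D=18, E=19, F=91
Folded: B
Pot levels (distinct totals of non-folded players): 18, 19, 27, 91
Layer 1-18: 18 each from A, C, D, E, F = 18*5 = 90 chips; eligible A, C, D, E, F
Layer 19-19: 1 each from A, C, E, F = 1*4 = 4 chips; eligible A, C, E, F
Layer 20-27: 8 each from A, C, F = 8*3 = 24 chips; eligible A, C, F
Layer 28-91: 64 each from A, F = 64*2 = 128 chips; eligible A, F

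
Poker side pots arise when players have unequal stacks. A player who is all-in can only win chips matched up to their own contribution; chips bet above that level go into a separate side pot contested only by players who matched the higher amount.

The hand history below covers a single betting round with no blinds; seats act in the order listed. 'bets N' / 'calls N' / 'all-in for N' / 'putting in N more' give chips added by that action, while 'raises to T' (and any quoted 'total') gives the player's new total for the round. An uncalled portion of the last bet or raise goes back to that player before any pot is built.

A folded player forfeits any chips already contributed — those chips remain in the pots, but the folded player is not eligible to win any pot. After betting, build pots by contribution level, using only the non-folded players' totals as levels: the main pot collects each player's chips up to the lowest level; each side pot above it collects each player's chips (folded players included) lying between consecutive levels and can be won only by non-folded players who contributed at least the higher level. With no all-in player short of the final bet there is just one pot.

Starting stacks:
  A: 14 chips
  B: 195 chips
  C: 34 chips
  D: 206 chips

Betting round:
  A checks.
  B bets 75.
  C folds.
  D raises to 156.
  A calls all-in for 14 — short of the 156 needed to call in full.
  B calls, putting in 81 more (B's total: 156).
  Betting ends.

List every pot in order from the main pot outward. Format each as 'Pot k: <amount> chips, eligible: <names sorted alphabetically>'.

Contributions: A=14, B=156, D=156
Folded: C
Pot levels (distinct totals of non-folded players): 14, 156
Layer 1-14: 14 each from A, B, D = 14*3 = 42 chips; eligible A, B, D
Layer 15-156: 142 each from B, D = 142*2 = 284 chips; eligible B, D

Pot 1: 42 chips, eligible: A, B, D
Pot 2: 284 chips, eligible: B, D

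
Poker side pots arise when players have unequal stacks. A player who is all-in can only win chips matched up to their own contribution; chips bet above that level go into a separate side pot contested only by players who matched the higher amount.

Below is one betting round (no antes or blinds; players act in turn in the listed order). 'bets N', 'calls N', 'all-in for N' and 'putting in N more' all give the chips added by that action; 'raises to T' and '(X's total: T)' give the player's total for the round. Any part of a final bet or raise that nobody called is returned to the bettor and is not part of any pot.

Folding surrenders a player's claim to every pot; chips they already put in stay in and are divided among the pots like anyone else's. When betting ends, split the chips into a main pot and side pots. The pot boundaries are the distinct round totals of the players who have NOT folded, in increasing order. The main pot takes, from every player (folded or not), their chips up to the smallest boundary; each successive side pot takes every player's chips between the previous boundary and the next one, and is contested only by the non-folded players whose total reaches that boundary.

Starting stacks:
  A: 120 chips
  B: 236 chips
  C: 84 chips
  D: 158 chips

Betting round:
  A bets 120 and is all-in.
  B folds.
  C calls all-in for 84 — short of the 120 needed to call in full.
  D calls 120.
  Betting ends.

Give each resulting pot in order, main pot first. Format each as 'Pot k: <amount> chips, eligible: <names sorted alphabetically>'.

Contributions: A=120, C=84, D=120
Folded: B
Pot levels (distinct totals of non-folded players): 84, 120
Layer 1-84: 84 each from A, C, D = 84*3 = 252 chips; eligible A, C, D
Layer 85-120: 36 each from A, D = 36*2 = 72 chips; eligible A, D

Pot 1: 252 chips, eligible: A, C, D
Pot 2: 72 chips, eligible: A, D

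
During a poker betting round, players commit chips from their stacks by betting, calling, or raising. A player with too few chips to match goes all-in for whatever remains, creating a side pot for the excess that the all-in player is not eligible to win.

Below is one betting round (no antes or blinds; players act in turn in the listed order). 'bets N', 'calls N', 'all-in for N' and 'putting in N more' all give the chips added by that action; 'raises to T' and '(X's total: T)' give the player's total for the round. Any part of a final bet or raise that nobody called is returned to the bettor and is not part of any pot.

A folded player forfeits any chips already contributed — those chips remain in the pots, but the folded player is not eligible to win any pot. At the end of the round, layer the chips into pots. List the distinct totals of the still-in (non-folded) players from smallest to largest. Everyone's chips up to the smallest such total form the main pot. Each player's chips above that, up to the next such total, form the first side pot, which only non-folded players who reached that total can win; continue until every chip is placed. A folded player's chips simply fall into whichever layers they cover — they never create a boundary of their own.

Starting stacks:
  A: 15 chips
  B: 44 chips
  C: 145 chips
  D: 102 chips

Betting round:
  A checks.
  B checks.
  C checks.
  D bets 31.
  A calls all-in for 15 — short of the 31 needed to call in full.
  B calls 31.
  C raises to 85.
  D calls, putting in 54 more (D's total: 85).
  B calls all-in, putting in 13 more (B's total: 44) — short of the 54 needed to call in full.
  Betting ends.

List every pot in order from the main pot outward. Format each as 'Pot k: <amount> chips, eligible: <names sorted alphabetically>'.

Contributions: A=15, B=44, C=85, D=85
Pot levels (distinct totals of non-folded players): 15, 44, 85
Layer 1-15: 15 each from A, B, C, D = 15*4 = 60 chips; eligible A, B, C, D
Layer 16-44: 29 each from B, C, D = 29*3 = 87 chips; eligible B, C, D
Layer 45-85: 41 each from C, D = 41*2 = 82 chips; eligible C, D

Pot 1: 60 chips, eligible: A, B, C, D
Pot 2: 87 chips, eligible: B, C, D
Pot 3: 82 chips, eligible: C, D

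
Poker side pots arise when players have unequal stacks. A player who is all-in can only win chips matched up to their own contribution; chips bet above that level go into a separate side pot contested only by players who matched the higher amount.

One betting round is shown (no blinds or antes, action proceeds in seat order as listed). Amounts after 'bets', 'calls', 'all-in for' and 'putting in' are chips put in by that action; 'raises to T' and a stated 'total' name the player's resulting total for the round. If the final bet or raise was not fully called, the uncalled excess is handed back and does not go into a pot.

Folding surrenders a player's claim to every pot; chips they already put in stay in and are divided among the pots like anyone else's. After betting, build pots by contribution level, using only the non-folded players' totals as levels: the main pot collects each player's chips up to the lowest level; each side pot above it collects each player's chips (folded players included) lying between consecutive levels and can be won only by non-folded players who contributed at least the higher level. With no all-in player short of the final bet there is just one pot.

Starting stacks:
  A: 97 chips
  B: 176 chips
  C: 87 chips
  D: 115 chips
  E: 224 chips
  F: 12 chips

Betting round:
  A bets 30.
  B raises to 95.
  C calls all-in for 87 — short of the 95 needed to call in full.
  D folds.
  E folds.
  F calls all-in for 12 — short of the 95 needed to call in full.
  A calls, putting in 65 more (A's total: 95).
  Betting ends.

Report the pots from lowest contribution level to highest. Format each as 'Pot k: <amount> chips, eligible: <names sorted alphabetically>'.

Contributions: A=95, B=95, C=87, F=12
Folded: D, E
Pot levels (distinct totals of non-folded players): 12, 87, 95
Layer 1-12: 12 each from A, B, C, F = 12*4 = 48 chips; eligible A, B, C, F
Layer 13-87: 75 each from A, B, C = 75*3 = 225 chips; eligible A, B, C
Layer 88-95: 8 each from A, B = 8*2 = 16 chips; eligible A, B

Pot 1: 48 chips, eligible: A, B, C, F
Pot 2: 225 chips, eligible: A, B, C
Pot 3: 16 chips, eligible: A, B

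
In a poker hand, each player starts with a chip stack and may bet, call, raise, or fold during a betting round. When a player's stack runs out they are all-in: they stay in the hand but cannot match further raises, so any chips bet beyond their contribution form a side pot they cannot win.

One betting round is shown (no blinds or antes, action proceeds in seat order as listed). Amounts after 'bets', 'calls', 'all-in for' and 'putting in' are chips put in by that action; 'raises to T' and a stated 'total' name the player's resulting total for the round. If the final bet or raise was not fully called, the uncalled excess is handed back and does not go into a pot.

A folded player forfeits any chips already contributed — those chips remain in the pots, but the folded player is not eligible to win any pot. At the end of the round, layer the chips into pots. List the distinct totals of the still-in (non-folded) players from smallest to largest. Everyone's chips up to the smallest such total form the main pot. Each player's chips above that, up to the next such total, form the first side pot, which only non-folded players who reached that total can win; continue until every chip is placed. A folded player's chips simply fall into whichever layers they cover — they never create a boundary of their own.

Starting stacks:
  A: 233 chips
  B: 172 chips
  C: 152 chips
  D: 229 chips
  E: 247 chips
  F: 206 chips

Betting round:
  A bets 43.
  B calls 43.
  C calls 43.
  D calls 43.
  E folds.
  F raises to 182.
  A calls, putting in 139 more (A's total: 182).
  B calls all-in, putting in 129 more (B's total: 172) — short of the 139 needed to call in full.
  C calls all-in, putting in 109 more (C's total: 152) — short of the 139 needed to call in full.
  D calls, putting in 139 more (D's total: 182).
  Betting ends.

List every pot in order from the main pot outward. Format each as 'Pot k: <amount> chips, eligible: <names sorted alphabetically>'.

Pot 1: 760 chips, eligible: A, B, C, D, F
Pot 2: 80 chips, eligible: A, B, D, F
Pot 3: 30 chips, eligible: A, D, F

Derivation:
Contributions: A=182, B=172, C=152, D=182, F=182
Folded: E
Pot levels (distinct totals of non-folded players): 152, 172, 182
Layer 1-152: 152 each from A, B, C, D, F = 152*5 = 760 chips; eligible A, B, C, D, F
Layer 153-172: 20 each from A, B, D, F = 20*4 = 80 chips; eligible A, B, D, F
Layer 173-182: 10 each from A, D, F = 10*3 = 30 chips; eligible A, D, F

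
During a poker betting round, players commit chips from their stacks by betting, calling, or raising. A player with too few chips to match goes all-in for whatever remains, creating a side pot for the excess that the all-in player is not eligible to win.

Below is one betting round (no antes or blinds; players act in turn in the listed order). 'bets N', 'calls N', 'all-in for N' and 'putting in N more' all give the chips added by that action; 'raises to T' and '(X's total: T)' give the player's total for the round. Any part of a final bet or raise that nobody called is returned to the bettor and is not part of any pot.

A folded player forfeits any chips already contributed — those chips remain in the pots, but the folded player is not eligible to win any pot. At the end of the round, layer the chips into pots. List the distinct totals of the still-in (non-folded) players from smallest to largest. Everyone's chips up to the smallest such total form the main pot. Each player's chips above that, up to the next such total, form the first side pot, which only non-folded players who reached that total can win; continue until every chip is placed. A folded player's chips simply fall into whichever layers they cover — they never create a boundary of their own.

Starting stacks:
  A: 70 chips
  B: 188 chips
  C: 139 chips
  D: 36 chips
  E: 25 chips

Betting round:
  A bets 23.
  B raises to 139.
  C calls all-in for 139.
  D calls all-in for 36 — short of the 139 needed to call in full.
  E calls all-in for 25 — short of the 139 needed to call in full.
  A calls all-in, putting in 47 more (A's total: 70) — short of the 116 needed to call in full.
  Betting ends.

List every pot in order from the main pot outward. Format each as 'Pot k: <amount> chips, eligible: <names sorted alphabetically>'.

Pot 1: 125 chips, eligible: A, B, C, D, E
Pot 2: 44 chips, eligible: A, B, C, D
Pot 3: 102 chips, eligible: A, B, C
Pot 4: 138 chips, eligible: B, C

Derivation:
Contributions: A=70, B=139, C=139, D=36, E=25
Pot levels (distinct totals of non-folded players): 25, 36, 70, 139
Layer 1-25: 25 each from A, B, C, D, E = 25*5 = 125 chips; eligible A, B, C, D, E
Layer 26-36: 11 each from A, B, C, D = 11*4 = 44 chips; eligible A, B, C, D
Layer 37-70: 34 each from A, B, C = 34*3 = 102 chips; eligible A, B, C
Layer 71-139: 69 each from B, C = 69*2 = 138 chips; eligible B, C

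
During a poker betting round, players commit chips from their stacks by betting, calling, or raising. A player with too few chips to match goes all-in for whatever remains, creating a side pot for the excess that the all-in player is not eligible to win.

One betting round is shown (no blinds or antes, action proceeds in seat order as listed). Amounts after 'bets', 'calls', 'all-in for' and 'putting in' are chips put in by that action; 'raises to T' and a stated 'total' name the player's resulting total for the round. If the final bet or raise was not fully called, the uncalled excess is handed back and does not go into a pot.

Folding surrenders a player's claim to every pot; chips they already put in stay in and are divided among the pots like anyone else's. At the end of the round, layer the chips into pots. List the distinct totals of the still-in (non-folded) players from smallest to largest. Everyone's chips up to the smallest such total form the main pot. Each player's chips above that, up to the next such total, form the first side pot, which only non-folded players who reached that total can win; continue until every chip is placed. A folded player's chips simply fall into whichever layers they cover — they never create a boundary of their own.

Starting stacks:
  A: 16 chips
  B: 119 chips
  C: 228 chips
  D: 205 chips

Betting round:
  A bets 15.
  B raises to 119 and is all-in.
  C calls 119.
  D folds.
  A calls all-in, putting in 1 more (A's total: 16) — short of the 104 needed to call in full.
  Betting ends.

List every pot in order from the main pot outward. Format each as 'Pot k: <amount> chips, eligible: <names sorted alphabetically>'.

Pot 1: 48 chips, eligible: A, B, C
Pot 2: 206 chips, eligible: B, C

Derivation:
Contributions: A=16, B=119, C=119
Folded: D
Pot levels (distinct totals of non-folded players): 16, 119
Layer 1-16: 16 each from A, B, C = 16*3 = 48 chips; eligible A, B, C
Layer 17-119: 103 each from B, C = 103*2 = 206 chips; eligible B, C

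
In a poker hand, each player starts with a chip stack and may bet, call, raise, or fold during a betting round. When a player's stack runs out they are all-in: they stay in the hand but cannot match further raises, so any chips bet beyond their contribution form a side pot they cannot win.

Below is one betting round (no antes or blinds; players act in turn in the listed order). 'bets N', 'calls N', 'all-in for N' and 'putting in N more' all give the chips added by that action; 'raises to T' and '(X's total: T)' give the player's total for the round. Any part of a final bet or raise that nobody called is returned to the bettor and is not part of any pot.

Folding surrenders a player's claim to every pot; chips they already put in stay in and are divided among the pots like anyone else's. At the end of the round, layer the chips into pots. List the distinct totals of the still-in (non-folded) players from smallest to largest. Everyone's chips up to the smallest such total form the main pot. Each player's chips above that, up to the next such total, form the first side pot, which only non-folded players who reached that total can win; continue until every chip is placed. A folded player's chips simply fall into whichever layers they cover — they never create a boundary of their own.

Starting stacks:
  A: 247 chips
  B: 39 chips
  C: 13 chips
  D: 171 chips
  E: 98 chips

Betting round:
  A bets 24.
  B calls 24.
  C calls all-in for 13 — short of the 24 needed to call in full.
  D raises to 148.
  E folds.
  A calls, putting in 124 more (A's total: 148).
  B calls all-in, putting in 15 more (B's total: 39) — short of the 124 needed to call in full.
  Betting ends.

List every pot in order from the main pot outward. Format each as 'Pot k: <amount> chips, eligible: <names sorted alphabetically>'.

Pot 1: 52 chips, eligible: A, B, C, D
Pot 2: 78 chips, eligible: A, B, D
Pot 3: 218 chips, eligible: A, D

Derivation:
Contributions: A=148, B=39, C=13, D=148
Folded: E
Pot levels (distinct totals of non-folded players): 13, 39, 148
Layer 1-13: 13 each from A, B, C, D = 13*4 = 52 chips; eligible A, B, C, D
Layer 14-39: 26 each from A, B, D = 26*3 = 78 chips; eligible A, B, D
Layer 40-148: 109 each from A, D = 109*2 = 218 chips; eligible A, D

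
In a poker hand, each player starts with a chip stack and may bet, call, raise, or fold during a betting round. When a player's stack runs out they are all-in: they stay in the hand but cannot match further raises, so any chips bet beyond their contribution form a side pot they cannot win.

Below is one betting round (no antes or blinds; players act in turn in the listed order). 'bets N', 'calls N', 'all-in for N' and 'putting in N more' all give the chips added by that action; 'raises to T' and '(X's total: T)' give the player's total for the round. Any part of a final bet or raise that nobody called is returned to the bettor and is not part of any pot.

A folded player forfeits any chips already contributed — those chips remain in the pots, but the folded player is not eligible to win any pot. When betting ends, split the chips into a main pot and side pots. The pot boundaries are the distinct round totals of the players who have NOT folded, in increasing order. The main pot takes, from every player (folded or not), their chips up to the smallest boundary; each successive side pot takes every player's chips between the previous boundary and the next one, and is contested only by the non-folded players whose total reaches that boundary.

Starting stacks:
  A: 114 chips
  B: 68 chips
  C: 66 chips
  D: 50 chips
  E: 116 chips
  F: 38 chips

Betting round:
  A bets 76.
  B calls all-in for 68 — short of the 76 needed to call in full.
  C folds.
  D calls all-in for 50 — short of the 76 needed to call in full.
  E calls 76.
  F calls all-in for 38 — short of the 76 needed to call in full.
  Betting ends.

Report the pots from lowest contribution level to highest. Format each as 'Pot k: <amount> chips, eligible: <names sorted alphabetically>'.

Pot 1: 190 chips, eligible: A, B, D, E, F
Pot 2: 48 chips, eligible: A, B, D, E
Pot 3: 54 chips, eligible: A, B, E
Pot 4: 16 chips, eligible: A, E

Derivation:
Contributions: A=76, B=68, D=50, E=76, F=38
Folded: C
Pot levels (distinct totals of non-folded players): 38, 50, 68, 76
Layer 1-38: 38 each from A, B, D, E, F = 38*5 = 190 chips; eligible A, B, D, E, F
Layer 39-50: 12 each from A, B, D, E = 12*4 = 48 chips; eligible A, B, D, E
Layer 51-68: 18 each from A, B, E = 18*3 = 54 chips; eligible A, B, E
Layer 69-76: 8 each from A, E = 8*2 = 16 chips; eligible A, E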